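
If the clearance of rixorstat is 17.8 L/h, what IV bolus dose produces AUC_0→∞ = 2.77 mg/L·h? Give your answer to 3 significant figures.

Dose_iv = CL × AUC_0→∞
     = 17.8 × 2.77 = 49.306 mg

Dose = 49.3 mg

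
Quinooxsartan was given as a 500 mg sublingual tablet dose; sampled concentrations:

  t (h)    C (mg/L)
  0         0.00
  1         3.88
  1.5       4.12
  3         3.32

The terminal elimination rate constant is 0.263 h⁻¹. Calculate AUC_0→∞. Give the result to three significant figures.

Trapezoidal AUC_0→3:
  [0→1]: (0.00+3.88)/2 × 1 = 1.94
  [1→1.5]: (3.88+4.12)/2 × 0.5 = 2.0
  [1.5→3]: (4.12+3.32)/2 × 1.5 = 5.58
  Sum = 9.52 mg/L·h
Extrapolated tail: C_last / k_e = 3.32 / 0.263 = 12.624
AUC_0→∞ = 9.52 + 12.624 = 22.144 mg/L·h

AUC = 22.1 mg/L·h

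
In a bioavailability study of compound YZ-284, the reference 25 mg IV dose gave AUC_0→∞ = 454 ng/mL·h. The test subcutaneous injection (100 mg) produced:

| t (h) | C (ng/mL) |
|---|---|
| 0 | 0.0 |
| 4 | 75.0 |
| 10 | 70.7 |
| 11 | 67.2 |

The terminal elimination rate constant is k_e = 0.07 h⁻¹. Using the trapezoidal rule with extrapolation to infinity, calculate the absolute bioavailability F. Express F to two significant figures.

Trapezoidal AUC_0→11 (subcutaneous injection):
  [0→4]: (0.0+75.0)/2 × 4 = 150.0
  [4→10]: (75.0+70.7)/2 × 6 = 437.1
  [10→11]: (70.7+67.2)/2 × 1 = 68.95
  Sum = 656.05 ng/mL·h
Tail: C_last/k_e = 67.2/0.07 = 960.000
AUC_0→∞ (subcutaneous injection) = 656.05 + 960.000 = 1616.05 ng/mL·h
F = (AUC_ev/D_ev)/(AUC_iv/D_iv) = (1616.05/100)/(454/25) = 16.1605/18.16 = 0.8899

F = 0.89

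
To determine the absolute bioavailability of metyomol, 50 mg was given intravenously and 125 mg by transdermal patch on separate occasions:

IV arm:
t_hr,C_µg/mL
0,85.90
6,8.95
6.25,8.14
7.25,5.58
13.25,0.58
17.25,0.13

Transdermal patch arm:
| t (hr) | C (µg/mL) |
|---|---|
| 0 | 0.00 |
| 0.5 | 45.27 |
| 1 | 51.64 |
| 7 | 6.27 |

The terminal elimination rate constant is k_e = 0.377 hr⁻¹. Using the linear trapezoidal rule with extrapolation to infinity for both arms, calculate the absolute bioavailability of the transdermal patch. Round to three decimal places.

Trapezoidal AUC_0→17.25 (IV):
  [0→6]: (85.90+8.95)/2 × 6 = 284.55
  [6→6.25]: (8.95+8.14)/2 × 0.25 = 2.13625
  [6.25→7.25]: (8.14+5.58)/2 × 1 = 6.86
  [7.25→13.25]: (5.58+0.58)/2 × 6 = 18.48
  [13.25→17.25]: (0.58+0.13)/2 × 4 = 1.42
  Sum = 313.44625 µg/mL·hr
IV tail: 0.13/0.377 = 0.345; AUC_iv,0→∞ = 313.44625 + 0.345 = 313.79125 µg/mL·hr
Trapezoidal AUC_0→7 (transdermal patch):
  [0→0.5]: (0.00+45.27)/2 × 0.5 = 11.3175
  [0.5→1]: (45.27+51.64)/2 × 0.5 = 24.2275
  [1→7]: (51.64+6.27)/2 × 6 = 173.73
  Sum = 209.275 µg/mL·hr
transdermal patch tail: 6.27/0.377 = 16.631; AUC_ev,0→∞ = 209.275 + 16.631 = 225.906 µg/mL·hr
F = (AUC_ev/D_ev)/(AUC_iv/D_iv) = (225.906/125)/(313.79125/50) = 1.807248/6.275825 = 0.2880

F = 0.288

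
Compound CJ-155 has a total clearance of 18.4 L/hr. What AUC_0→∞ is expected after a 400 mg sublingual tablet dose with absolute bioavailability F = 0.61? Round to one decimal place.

AUC = 13.3 mg/L·hr

AUC_0→∞ = F × Dose / CL
        = 0.61 × 400 / 18.4 = 13.2609 mg/L·hr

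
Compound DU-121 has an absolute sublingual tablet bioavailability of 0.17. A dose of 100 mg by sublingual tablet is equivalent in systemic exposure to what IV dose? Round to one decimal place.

Systemic exposure from an extravascular dose = F × D_ev, so the equivalent IV dose is F × D_ev.
D_iv = F × D_ev = 0.17 × 100 = 17 mg

D_iv = 17.0 mg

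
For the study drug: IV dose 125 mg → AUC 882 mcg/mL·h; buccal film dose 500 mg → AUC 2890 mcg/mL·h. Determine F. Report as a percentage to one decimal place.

F = 81.9%

F = (AUC_ev / D_ev) / (AUC_iv / D_iv)
  = (2890/500) / (882/125)
  = 5.78 / 7.056 = 0.8192
  = 81.92%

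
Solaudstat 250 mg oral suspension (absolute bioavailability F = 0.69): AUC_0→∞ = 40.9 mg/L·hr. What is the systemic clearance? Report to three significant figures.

CL = F × Dose / AUC_0→∞
   = 0.69 × 250 / 40.9 = 4.2176 L/hr

CL = 4.22 L/hr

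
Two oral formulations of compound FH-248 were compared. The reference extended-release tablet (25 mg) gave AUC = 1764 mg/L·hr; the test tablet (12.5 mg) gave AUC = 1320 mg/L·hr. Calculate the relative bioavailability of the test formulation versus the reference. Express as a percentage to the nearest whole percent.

F_rel = (AUC_test/D_test) / (AUC_ref/D_ref)
      = (1320/12.5) / (1764/25)
      = 105.6 / 70.56 = 1.4966 = 149.66%

F_rel = 150%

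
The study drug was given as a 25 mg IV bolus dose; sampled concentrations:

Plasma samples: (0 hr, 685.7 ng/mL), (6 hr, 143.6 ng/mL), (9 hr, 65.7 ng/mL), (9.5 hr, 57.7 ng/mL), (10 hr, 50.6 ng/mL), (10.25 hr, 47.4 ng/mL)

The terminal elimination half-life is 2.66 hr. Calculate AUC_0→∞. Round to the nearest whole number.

Trapezoidal AUC_0→10.25:
  [0→6]: (685.7+143.6)/2 × 6 = 2487.9
  [6→9]: (143.6+65.7)/2 × 3 = 313.95
  [9→9.5]: (65.7+57.7)/2 × 0.5 = 30.85
  [9.5→10]: (57.7+50.6)/2 × 0.5 = 27.075
  [10→10.25]: (50.6+47.4)/2 × 0.25 = 12.25
  Sum = 2872.025 ng/mL·hr
k_e = ln2 / t½ = 0.693147 / 2.66 = 0.2606 hr^-1
Extrapolated tail: C_last / k_e = 47.4 / 0.2606 = 181.888
AUC_0→∞ = 2872.025 + 181.888 = 3053.913 ng/mL·hr

AUC = 3054 ng/mL·hr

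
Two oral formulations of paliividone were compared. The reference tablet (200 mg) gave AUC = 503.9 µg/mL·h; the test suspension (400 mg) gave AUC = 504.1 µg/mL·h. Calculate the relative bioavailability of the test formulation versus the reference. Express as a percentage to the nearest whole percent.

F_rel = (AUC_test/D_test) / (AUC_ref/D_ref)
      = (504.1/400) / (503.9/200)
      = 1.26025 / 2.5195 = 0.5002 = 50.02%

F_rel = 50%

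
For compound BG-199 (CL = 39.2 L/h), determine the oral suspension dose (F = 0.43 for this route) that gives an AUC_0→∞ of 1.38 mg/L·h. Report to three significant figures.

Dose = CL × AUC_0→∞ / F
     = 39.2 × 1.38 / 0.43 = 125.805 mg

Dose = 126 mg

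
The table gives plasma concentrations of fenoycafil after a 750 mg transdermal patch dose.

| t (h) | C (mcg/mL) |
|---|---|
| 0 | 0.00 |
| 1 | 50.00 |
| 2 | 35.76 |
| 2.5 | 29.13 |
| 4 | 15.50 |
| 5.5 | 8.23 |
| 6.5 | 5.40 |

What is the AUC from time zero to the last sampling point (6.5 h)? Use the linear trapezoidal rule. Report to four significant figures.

Trapezoidal AUC_0→6.5:
  [0→1]: (0.00+50.00)/2 × 1 = 25.0
  [1→2]: (50.00+35.76)/2 × 1 = 42.88
  [2→2.5]: (35.76+29.13)/2 × 0.5 = 16.2225
  [2.5→4]: (29.13+15.50)/2 × 1.5 = 33.4725
  [4→5.5]: (15.50+8.23)/2 × 1.5 = 17.7975
  [5.5→6.5]: (8.23+5.40)/2 × 1 = 6.815
  Sum = 142.1875 mcg/mL·h

AUC = 142.2 mcg/mL·h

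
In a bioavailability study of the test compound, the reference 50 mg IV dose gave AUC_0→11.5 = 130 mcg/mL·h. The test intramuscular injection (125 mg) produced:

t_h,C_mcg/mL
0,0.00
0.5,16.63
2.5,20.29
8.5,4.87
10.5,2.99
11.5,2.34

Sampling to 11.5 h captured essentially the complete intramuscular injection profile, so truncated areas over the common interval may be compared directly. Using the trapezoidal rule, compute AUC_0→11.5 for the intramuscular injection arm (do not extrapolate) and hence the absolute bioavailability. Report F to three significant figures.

F = 0.391

Trapezoidal AUC_0→11.5 (intramuscular injection):
  [0→0.5]: (0.00+16.63)/2 × 0.5 = 4.1575
  [0.5→2.5]: (16.63+20.29)/2 × 2 = 36.92
  [2.5→8.5]: (20.29+4.87)/2 × 6 = 75.48
  [8.5→10.5]: (4.87+2.99)/2 × 2 = 7.86
  [10.5→11.5]: (2.99+2.34)/2 × 1 = 2.665
  Sum = 127.0825 mcg/mL·h
F = (AUC_ev/D_ev)/(AUC_iv/D_iv) = (127.0825/125)/(130/50) = 1.01666/2.6 = 0.3910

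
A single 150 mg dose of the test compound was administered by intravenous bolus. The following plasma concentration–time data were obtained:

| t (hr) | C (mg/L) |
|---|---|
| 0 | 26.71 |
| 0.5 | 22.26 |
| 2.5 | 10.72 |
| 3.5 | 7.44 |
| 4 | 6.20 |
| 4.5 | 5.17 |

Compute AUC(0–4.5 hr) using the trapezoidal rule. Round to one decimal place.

AUC = 60.6 mg/L·hr

Trapezoidal AUC_0→4.5:
  [0→0.5]: (26.71+22.26)/2 × 0.5 = 12.2425
  [0.5→2.5]: (22.26+10.72)/2 × 2 = 32.98
  [2.5→3.5]: (10.72+7.44)/2 × 1 = 9.08
  [3.5→4]: (7.44+6.20)/2 × 0.5 = 3.41
  [4→4.5]: (6.20+5.17)/2 × 0.5 = 2.8425
  Sum = 60.555 mg/L·hr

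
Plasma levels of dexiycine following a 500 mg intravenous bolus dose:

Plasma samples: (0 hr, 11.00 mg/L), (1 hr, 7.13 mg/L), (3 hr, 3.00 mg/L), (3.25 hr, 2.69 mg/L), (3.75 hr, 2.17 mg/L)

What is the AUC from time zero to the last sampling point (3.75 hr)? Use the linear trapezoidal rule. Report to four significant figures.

AUC = 21.12 mg/L·hr

Trapezoidal AUC_0→3.75:
  [0→1]: (11.00+7.13)/2 × 1 = 9.065
  [1→3]: (7.13+3.00)/2 × 2 = 10.13
  [3→3.25]: (3.00+2.69)/2 × 0.25 = 0.71125
  [3.25→3.75]: (2.69+2.17)/2 × 0.5 = 1.215
  Sum = 21.12125 mg/L·hr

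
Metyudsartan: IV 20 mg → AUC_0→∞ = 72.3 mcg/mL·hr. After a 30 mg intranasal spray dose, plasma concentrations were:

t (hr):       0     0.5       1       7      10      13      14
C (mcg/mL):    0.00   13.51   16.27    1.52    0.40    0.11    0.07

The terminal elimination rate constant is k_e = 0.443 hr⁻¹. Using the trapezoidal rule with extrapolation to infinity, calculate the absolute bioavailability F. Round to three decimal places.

Trapezoidal AUC_0→14 (intranasal spray):
  [0→0.5]: (0.00+13.51)/2 × 0.5 = 3.3775
  [0.5→1]: (13.51+16.27)/2 × 0.5 = 7.445
  [1→7]: (16.27+1.52)/2 × 6 = 53.37
  [7→10]: (1.52+0.40)/2 × 3 = 2.88
  [10→13]: (0.40+0.11)/2 × 3 = 0.765
  [13→14]: (0.11+0.07)/2 × 1 = 0.09
  Sum = 67.9275 mcg/mL·hr
Tail: C_last/k_e = 0.07/0.443 = 0.158
AUC_0→∞ (intranasal spray) = 67.9275 + 0.158 = 68.0855 mcg/mL·hr
F = (AUC_ev/D_ev)/(AUC_iv/D_iv) = (68.0855/30)/(72.3/20) = 2.26952/3.615 = 0.6278

F = 0.628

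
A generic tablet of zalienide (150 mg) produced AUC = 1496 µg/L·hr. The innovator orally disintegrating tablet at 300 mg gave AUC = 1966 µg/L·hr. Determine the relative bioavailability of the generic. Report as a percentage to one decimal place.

F_rel = (AUC_test/D_test) / (AUC_ref/D_ref)
      = (1496/150) / (1966/300)
      = 9.97333 / 6.55333 = 1.5219 = 152.19%

F_rel = 152.2%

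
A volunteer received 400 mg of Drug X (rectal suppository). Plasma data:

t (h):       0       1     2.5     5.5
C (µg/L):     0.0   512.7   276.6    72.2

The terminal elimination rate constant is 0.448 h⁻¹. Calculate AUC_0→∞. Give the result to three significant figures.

AUC = 1530 µg/L·h

Trapezoidal AUC_0→5.5:
  [0→1]: (0.0+512.7)/2 × 1 = 256.35
  [1→2.5]: (512.7+276.6)/2 × 1.5 = 591.975
  [2.5→5.5]: (276.6+72.2)/2 × 3 = 523.2
  Sum = 1371.525 µg/L·h
Extrapolated tail: C_last / k_e = 72.2 / 0.448 = 161.161
AUC_0→∞ = 1371.525 + 161.161 = 1532.686 µg/L·h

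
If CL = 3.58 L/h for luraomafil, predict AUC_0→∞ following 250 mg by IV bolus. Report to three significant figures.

AUC = 69.8 mg/L·h

AUC_0→∞ = Dose_iv / CL
        = 250 / 3.58 = 69.8324 mg/L·h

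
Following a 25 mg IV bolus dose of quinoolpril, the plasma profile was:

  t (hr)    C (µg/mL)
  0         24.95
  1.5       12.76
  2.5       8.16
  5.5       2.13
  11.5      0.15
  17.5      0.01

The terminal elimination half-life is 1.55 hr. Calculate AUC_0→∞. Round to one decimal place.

Trapezoidal AUC_0→17.5:
  [0→1.5]: (24.95+12.76)/2 × 1.5 = 28.2825
  [1.5→2.5]: (12.76+8.16)/2 × 1 = 10.46
  [2.5→5.5]: (8.16+2.13)/2 × 3 = 15.435
  [5.5→11.5]: (2.13+0.15)/2 × 6 = 6.84
  [11.5→17.5]: (0.15+0.01)/2 × 6 = 0.48
  Sum = 61.4975 µg/mL·hr
k_e = ln2 / t½ = 0.693147 / 1.55 = 0.4472 hr^-1
Extrapolated tail: C_last / k_e = 0.01 / 0.4472 = 0.022
AUC_0→∞ = 61.4975 + 0.022 = 61.5195 µg/mL·hr

AUC = 61.5 µg/mL·hr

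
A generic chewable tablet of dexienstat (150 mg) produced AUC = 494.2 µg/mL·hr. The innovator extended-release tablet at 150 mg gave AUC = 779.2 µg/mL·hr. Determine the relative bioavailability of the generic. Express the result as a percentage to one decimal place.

F_rel = 63.4%

F_rel = (AUC_test/D_test) / (AUC_ref/D_ref)
      = (494.2/150) / (779.2/150)
      = 3.29467 / 5.19467 = 0.6342 = 63.42%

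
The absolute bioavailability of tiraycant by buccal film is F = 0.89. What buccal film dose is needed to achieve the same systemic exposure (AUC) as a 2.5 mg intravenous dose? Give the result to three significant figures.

D_buccal = 2.81 mg

For equal systemic exposure: F × D_ev = D_iv
D_ev = D_iv / F = 2.5 / 0.89 = 2.80899 mg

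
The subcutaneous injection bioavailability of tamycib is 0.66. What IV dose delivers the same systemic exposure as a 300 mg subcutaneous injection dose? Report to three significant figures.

Systemic exposure from an extravascular dose = F × D_ev, so the equivalent IV dose is F × D_ev.
D_iv = F × D_ev = 0.66 × 300 = 198 mg

D_iv = 198 mg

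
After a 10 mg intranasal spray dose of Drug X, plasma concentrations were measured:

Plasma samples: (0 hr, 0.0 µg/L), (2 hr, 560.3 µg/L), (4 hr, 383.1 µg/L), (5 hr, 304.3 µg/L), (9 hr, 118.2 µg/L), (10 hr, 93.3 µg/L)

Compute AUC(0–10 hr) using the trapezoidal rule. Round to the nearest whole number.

AUC = 2798 µg/L·hr

Trapezoidal AUC_0→10:
  [0→2]: (0.0+560.3)/2 × 2 = 560.3
  [2→4]: (560.3+383.1)/2 × 2 = 943.4
  [4→5]: (383.1+304.3)/2 × 1 = 343.7
  [5→9]: (304.3+118.2)/2 × 4 = 845.0
  [9→10]: (118.2+93.3)/2 × 1 = 105.75
  Sum = 2798.15 µg/L·hr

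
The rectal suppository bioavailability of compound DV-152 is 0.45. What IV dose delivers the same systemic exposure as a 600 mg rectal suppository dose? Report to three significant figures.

D_iv = 270 mg

Systemic exposure from an extravascular dose = F × D_ev, so the equivalent IV dose is F × D_ev.
D_iv = F × D_ev = 0.45 × 600 = 270 mg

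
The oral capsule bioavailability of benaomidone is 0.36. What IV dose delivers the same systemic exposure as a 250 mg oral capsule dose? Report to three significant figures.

D_iv = 90.0 mg

Systemic exposure from an extravascular dose = F × D_ev, so the equivalent IV dose is F × D_ev.
D_iv = F × D_ev = 0.36 × 250 = 90 mg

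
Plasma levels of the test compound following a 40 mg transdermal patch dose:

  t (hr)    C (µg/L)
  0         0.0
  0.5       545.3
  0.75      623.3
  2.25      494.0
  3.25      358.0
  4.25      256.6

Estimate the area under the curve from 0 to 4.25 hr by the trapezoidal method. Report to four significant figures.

AUC = 1854 µg/L·hr

Trapezoidal AUC_0→4.25:
  [0→0.5]: (0.0+545.3)/2 × 0.5 = 136.325
  [0.5→0.75]: (545.3+623.3)/2 × 0.25 = 146.075
  [0.75→2.25]: (623.3+494.0)/2 × 1.5 = 837.975
  [2.25→3.25]: (494.0+358.0)/2 × 1 = 426.0
  [3.25→4.25]: (358.0+256.6)/2 × 1 = 307.3
  Sum = 1853.675 µg/L·hr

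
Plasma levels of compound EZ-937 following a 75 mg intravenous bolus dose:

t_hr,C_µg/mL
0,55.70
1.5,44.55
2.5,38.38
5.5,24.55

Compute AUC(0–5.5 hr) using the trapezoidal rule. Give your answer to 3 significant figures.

Trapezoidal AUC_0→5.5:
  [0→1.5]: (55.70+44.55)/2 × 1.5 = 75.1875
  [1.5→2.5]: (44.55+38.38)/2 × 1 = 41.465
  [2.5→5.5]: (38.38+24.55)/2 × 3 = 94.395
  Sum = 211.0475 µg/mL·hr

AUC = 211 µg/mL·hr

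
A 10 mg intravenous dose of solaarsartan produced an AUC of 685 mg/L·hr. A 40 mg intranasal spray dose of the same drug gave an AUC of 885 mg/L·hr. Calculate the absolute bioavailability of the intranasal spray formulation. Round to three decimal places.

F = 0.323

F = (AUC_ev / D_ev) / (AUC_iv / D_iv)
  = (885/40) / (685/10)
  = 22.125 / 68.5 = 0.3230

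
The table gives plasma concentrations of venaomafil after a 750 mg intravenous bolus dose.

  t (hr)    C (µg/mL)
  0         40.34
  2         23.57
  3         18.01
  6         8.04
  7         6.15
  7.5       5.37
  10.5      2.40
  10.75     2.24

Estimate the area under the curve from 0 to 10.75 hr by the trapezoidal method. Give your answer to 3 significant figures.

AUC = 146 µg/mL·hr

Trapezoidal AUC_0→10.75:
  [0→2]: (40.34+23.57)/2 × 2 = 63.91
  [2→3]: (23.57+18.01)/2 × 1 = 20.79
  [3→6]: (18.01+8.04)/2 × 3 = 39.075
  [6→7]: (8.04+6.15)/2 × 1 = 7.095
  [7→7.5]: (6.15+5.37)/2 × 0.5 = 2.88
  [7.5→10.5]: (5.37+2.40)/2 × 3 = 11.655
  [10.5→10.75]: (2.40+2.24)/2 × 0.25 = 0.58
  Sum = 145.985 µg/mL·hr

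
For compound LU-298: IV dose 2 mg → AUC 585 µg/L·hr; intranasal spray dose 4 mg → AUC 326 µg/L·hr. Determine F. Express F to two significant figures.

F = 0.28

F = (AUC_ev / D_ev) / (AUC_iv / D_iv)
  = (326/4) / (585/2)
  = 81.5 / 292.5 = 0.2786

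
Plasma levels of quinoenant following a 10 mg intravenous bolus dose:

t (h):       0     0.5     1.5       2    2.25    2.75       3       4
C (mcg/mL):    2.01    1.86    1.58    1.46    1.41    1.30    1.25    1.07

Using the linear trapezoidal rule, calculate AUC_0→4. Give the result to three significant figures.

Trapezoidal AUC_0→4:
  [0→0.5]: (2.01+1.86)/2 × 0.5 = 0.9675
  [0.5→1.5]: (1.86+1.58)/2 × 1 = 1.72
  [1.5→2]: (1.58+1.46)/2 × 0.5 = 0.76
  [2→2.25]: (1.46+1.41)/2 × 0.25 = 0.35875
  [2.25→2.75]: (1.41+1.30)/2 × 0.5 = 0.6775
  [2.75→3]: (1.30+1.25)/2 × 0.25 = 0.31875
  [3→4]: (1.25+1.07)/2 × 1 = 1.16
  Sum = 5.9625 mcg/mL·h

AUC = 5.96 mcg/mL·h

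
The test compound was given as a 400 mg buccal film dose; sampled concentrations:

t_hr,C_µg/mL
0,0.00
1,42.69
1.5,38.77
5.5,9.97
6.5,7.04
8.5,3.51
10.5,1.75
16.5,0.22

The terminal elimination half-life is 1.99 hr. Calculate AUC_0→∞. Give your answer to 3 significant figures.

AUC = 170 µg/mL·hr

Trapezoidal AUC_0→16.5:
  [0→1]: (0.00+42.69)/2 × 1 = 21.345
  [1→1.5]: (42.69+38.77)/2 × 0.5 = 20.365
  [1.5→5.5]: (38.77+9.97)/2 × 4 = 97.48
  [5.5→6.5]: (9.97+7.04)/2 × 1 = 8.505
  [6.5→8.5]: (7.04+3.51)/2 × 2 = 10.55
  [8.5→10.5]: (3.51+1.75)/2 × 2 = 5.26
  [10.5→16.5]: (1.75+0.22)/2 × 6 = 5.91
  Sum = 169.415 µg/mL·hr
k_e = ln2 / t½ = 0.693147 / 1.99 = 0.3483 hr^-1
Extrapolated tail: C_last / k_e = 0.22 / 0.3483 = 0.632
AUC_0→∞ = 169.415 + 0.632 = 170.047 µg/mL·hr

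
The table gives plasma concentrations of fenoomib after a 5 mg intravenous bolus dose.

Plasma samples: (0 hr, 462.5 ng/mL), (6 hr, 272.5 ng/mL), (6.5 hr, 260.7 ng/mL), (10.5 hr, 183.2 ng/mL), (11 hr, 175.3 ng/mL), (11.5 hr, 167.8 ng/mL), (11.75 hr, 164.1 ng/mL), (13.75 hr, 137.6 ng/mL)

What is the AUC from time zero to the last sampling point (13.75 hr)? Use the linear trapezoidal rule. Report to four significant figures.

AUC = 3745 ng/mL·hr

Trapezoidal AUC_0→13.75:
  [0→6]: (462.5+272.5)/2 × 6 = 2205.0
  [6→6.5]: (272.5+260.7)/2 × 0.5 = 133.3
  [6.5→10.5]: (260.7+183.2)/2 × 4 = 887.8
  [10.5→11]: (183.2+175.3)/2 × 0.5 = 89.625
  [11→11.5]: (175.3+167.8)/2 × 0.5 = 85.775
  [11.5→11.75]: (167.8+164.1)/2 × 0.25 = 41.4875
  [11.75→13.75]: (164.1+137.6)/2 × 2 = 301.7
  Sum = 3744.6875 ng/mL·hr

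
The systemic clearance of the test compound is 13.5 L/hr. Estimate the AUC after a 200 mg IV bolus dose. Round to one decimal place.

AUC_0→∞ = Dose_iv / CL
        = 200 / 13.5 = 14.8148 mg/L·hr

AUC = 14.8 mg/L·hr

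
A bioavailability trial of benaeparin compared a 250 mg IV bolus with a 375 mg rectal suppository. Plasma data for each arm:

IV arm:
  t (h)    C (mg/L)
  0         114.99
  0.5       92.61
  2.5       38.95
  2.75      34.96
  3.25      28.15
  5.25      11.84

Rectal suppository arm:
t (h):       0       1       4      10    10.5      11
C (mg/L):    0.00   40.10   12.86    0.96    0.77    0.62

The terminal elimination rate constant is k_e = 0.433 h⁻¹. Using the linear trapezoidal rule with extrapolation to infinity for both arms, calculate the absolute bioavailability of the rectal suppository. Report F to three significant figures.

Trapezoidal AUC_0→5.25 (IV):
  [0→0.5]: (114.99+92.61)/2 × 0.5 = 51.9
  [0.5→2.5]: (92.61+38.95)/2 × 2 = 131.56
  [2.5→2.75]: (38.95+34.96)/2 × 0.25 = 9.23875
  [2.75→3.25]: (34.96+28.15)/2 × 0.5 = 15.7775
  [3.25→5.25]: (28.15+11.84)/2 × 2 = 39.99
  Sum = 248.46625 mg/L·h
IV tail: 11.84/0.433 = 27.344; AUC_iv,0→∞ = 248.46625 + 27.344 = 275.81025 mg/L·h
Trapezoidal AUC_0→11 (rectal suppository):
  [0→1]: (0.00+40.10)/2 × 1 = 20.05
  [1→4]: (40.10+12.86)/2 × 3 = 79.44
  [4→10]: (12.86+0.96)/2 × 6 = 41.46
  [10→10.5]: (0.96+0.77)/2 × 0.5 = 0.4325
  [10.5→11]: (0.77+0.62)/2 × 0.5 = 0.3475
  Sum = 141.73 mg/L·h
rectal suppository tail: 0.62/0.433 = 1.432; AUC_ev,0→∞ = 141.73 + 1.432 = 143.162 mg/L·h
F = (AUC_ev/D_ev)/(AUC_iv/D_iv) = (143.162/375)/(275.81025/250) = 0.381765/1.103241 = 0.3460

F = 0.346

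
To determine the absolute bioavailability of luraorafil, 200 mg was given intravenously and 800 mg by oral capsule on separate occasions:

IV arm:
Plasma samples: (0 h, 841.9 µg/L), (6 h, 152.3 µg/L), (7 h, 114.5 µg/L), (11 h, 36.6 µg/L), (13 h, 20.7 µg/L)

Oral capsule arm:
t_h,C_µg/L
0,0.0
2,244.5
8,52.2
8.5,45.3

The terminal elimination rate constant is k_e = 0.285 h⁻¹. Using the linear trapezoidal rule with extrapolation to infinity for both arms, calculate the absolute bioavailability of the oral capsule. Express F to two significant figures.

Trapezoidal AUC_0→13 (IV):
  [0→6]: (841.9+152.3)/2 × 6 = 2982.6
  [6→7]: (152.3+114.5)/2 × 1 = 133.4
  [7→11]: (114.5+36.6)/2 × 4 = 302.2
  [11→13]: (36.6+20.7)/2 × 2 = 57.3
  Sum = 3475.5 µg/L·h
IV tail: 20.7/0.285 = 72.632; AUC_iv,0→∞ = 3475.5 + 72.632 = 3548.132 µg/L·h
Trapezoidal AUC_0→8.5 (oral capsule):
  [0→2]: (0.0+244.5)/2 × 2 = 244.5
  [2→8]: (244.5+52.2)/2 × 6 = 890.1
  [8→8.5]: (52.2+45.3)/2 × 0.5 = 24.375
  Sum = 1158.975 µg/L·h
oral capsule tail: 45.3/0.285 = 158.947; AUC_ev,0→∞ = 1158.975 + 158.947 = 1317.922 µg/L·h
F = (AUC_ev/D_ev)/(AUC_iv/D_iv) = (1317.922/800)/(3548.132/200) = 1.6474025/17.74066 = 0.0929

F = 0.093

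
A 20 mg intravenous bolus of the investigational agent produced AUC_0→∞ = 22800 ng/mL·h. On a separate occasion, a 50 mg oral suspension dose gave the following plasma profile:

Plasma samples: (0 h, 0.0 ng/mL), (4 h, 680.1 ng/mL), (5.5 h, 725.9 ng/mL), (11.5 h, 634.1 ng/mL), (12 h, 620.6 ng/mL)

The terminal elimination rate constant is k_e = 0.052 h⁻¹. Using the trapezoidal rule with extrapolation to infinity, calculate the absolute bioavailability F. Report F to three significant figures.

F = 0.329

Trapezoidal AUC_0→12 (oral suspension):
  [0→4]: (0.0+680.1)/2 × 4 = 1360.2
  [4→5.5]: (680.1+725.9)/2 × 1.5 = 1054.5
  [5.5→11.5]: (725.9+634.1)/2 × 6 = 4080.0
  [11.5→12]: (634.1+620.6)/2 × 0.5 = 313.675
  Sum = 6808.375 ng/mL·h
Tail: C_last/k_e = 620.6/0.052 = 11934.615
AUC_0→∞ (oral suspension) = 6808.375 + 11934.615 = 18742.99 ng/mL·h
F = (AUC_ev/D_ev)/(AUC_iv/D_iv) = (18742.99/50)/(22800/20) = 374.8598/1140 = 0.3288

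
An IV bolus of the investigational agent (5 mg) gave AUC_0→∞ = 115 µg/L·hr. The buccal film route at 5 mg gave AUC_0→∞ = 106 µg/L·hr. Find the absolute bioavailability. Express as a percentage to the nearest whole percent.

F = (AUC_ev / D_ev) / (AUC_iv / D_iv)
  = (106/5) / (115/5)
  = 21.2 / 23 = 0.9217
  = 92.17%

F = 92%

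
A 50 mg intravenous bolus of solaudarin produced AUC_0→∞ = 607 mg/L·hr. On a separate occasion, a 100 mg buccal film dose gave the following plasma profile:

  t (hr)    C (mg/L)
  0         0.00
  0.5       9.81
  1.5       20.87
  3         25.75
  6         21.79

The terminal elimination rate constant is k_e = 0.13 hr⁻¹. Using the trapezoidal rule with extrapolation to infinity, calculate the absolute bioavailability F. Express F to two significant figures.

Trapezoidal AUC_0→6 (buccal film):
  [0→0.5]: (0.00+9.81)/2 × 0.5 = 2.4525
  [0.5→1.5]: (9.81+20.87)/2 × 1 = 15.34
  [1.5→3]: (20.87+25.75)/2 × 1.5 = 34.965
  [3→6]: (25.75+21.79)/2 × 3 = 71.31
  Sum = 124.0675 mg/L·hr
Tail: C_last/k_e = 21.79/0.13 = 167.615
AUC_0→∞ (buccal film) = 124.0675 + 167.615 = 291.6825 mg/L·hr
F = (AUC_ev/D_ev)/(AUC_iv/D_iv) = (291.6825/100)/(607/50) = 2.916825/12.14 = 0.2403

F = 0.24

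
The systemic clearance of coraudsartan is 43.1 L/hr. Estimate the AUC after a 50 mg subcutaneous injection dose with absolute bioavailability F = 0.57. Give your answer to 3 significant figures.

AUC_0→∞ = F × Dose / CL
        = 0.57 × 50 / 43.1 = 0.661253 mg/L·hr

AUC = 0.661 mg/L·hr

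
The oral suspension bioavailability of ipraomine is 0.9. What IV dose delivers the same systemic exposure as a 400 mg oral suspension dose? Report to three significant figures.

Systemic exposure from an extravascular dose = F × D_ev, so the equivalent IV dose is F × D_ev.
D_iv = F × D_ev = 0.9 × 400 = 360 mg

D_iv = 360 mg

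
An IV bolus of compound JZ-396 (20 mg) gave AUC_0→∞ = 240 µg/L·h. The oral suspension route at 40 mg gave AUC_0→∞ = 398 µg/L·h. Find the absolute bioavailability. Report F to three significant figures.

F = 0.829

F = (AUC_ev / D_ev) / (AUC_iv / D_iv)
  = (398/40) / (240/20)
  = 9.95 / 12 = 0.8292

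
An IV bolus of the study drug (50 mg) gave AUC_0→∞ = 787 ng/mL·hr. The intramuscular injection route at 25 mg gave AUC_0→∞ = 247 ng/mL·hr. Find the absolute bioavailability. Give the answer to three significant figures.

F = (AUC_ev / D_ev) / (AUC_iv / D_iv)
  = (247/25) / (787/50)
  = 9.88 / 15.74 = 0.6277

F = 0.628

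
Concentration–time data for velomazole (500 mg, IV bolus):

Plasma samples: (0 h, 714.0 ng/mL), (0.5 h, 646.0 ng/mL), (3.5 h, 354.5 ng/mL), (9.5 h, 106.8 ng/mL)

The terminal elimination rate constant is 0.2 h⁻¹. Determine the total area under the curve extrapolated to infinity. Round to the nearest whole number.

AUC = 3759 ng/mL·h

Trapezoidal AUC_0→9.5:
  [0→0.5]: (714.0+646.0)/2 × 0.5 = 340.0
  [0.5→3.5]: (646.0+354.5)/2 × 3 = 1500.75
  [3.5→9.5]: (354.5+106.8)/2 × 6 = 1383.9
  Sum = 3224.65 ng/mL·h
Extrapolated tail: C_last / k_e = 106.8 / 0.2 = 534.000
AUC_0→∞ = 3224.65 + 534.000 = 3758.65 ng/mL·h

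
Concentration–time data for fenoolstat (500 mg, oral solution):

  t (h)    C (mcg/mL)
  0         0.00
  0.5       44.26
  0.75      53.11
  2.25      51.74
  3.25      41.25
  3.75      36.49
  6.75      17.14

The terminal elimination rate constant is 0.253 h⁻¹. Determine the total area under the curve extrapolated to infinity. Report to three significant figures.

AUC = 316 mcg/mL·h

Trapezoidal AUC_0→6.75:
  [0→0.5]: (0.00+44.26)/2 × 0.5 = 11.065
  [0.5→0.75]: (44.26+53.11)/2 × 0.25 = 12.17125
  [0.75→2.25]: (53.11+51.74)/2 × 1.5 = 78.6375
  [2.25→3.25]: (51.74+41.25)/2 × 1 = 46.495
  [3.25→3.75]: (41.25+36.49)/2 × 0.5 = 19.435
  [3.75→6.75]: (36.49+17.14)/2 × 3 = 80.445
  Sum = 248.24875 mcg/mL·h
Extrapolated tail: C_last / k_e = 17.14 / 0.253 = 67.747
AUC_0→∞ = 248.24875 + 67.747 = 315.99575 mcg/mL·h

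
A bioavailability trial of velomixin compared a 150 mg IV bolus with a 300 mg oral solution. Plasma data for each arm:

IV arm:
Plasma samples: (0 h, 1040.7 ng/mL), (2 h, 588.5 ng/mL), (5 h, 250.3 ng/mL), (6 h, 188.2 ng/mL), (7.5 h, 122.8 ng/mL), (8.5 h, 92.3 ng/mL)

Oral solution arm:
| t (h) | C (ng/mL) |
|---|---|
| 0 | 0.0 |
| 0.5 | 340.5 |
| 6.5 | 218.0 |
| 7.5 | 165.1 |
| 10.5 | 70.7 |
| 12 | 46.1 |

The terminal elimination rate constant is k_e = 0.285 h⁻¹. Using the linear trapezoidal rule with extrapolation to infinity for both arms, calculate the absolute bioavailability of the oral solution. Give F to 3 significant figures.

Trapezoidal AUC_0→8.5 (IV):
  [0→2]: (1040.7+588.5)/2 × 2 = 1629.2
  [2→5]: (588.5+250.3)/2 × 3 = 1258.2
  [5→6]: (250.3+188.2)/2 × 1 = 219.25
  [6→7.5]: (188.2+122.8)/2 × 1.5 = 233.25
  [7.5→8.5]: (122.8+92.3)/2 × 1 = 107.55
  Sum = 3447.45 ng/mL·h
IV tail: 92.3/0.285 = 323.860; AUC_iv,0→∞ = 3447.45 + 323.860 = 3771.31 ng/mL·h
Trapezoidal AUC_0→12 (oral solution):
  [0→0.5]: (0.0+340.5)/2 × 0.5 = 85.125
  [0.5→6.5]: (340.5+218.0)/2 × 6 = 1675.5
  [6.5→7.5]: (218.0+165.1)/2 × 1 = 191.55
  [7.5→10.5]: (165.1+70.7)/2 × 3 = 353.7
  [10.5→12]: (70.7+46.1)/2 × 1.5 = 87.6
  Sum = 2393.475 ng/mL·h
oral solution tail: 46.1/0.285 = 161.754; AUC_ev,0→∞ = 2393.475 + 161.754 = 2555.229 ng/mL·h
F = (AUC_ev/D_ev)/(AUC_iv/D_iv) = (2555.229/300)/(3771.31/150) = 8.51743/25.1421 = 0.3388

F = 0.339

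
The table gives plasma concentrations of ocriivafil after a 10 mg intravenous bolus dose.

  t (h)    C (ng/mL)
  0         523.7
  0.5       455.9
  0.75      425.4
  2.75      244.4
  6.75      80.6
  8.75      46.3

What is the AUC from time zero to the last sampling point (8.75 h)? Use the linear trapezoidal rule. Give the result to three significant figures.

Trapezoidal AUC_0→8.75:
  [0→0.5]: (523.7+455.9)/2 × 0.5 = 244.9
  [0.5→0.75]: (455.9+425.4)/2 × 0.25 = 110.1625
  [0.75→2.75]: (425.4+244.4)/2 × 2 = 669.8
  [2.75→6.75]: (244.4+80.6)/2 × 4 = 650.0
  [6.75→8.75]: (80.6+46.3)/2 × 2 = 126.9
  Sum = 1801.7625 ng/mL·h

AUC = 1800 ng/mL·h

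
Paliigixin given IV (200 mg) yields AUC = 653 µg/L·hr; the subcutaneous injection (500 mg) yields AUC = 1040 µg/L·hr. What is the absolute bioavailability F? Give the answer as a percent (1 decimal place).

F = 63.7%

F = (AUC_ev / D_ev) / (AUC_iv / D_iv)
  = (1040/500) / (653/200)
  = 2.08 / 3.265 = 0.6371
  = 63.71%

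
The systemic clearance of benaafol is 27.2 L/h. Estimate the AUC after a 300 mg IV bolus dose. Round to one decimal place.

AUC = 11.0 mg/L·h

AUC_0→∞ = Dose_iv / CL
        = 300 / 27.2 = 11.0294 mg/L·h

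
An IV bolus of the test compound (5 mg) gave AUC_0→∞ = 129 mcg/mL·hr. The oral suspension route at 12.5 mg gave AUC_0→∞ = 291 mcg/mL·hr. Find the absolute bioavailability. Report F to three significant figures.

F = 0.902

F = (AUC_ev / D_ev) / (AUC_iv / D_iv)
  = (291/12.5) / (129/5)
  = 23.28 / 25.8 = 0.9023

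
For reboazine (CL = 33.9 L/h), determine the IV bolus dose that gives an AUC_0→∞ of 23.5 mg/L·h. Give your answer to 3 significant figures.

Dose_iv = CL × AUC_0→∞
     = 33.9 × 23.5 = 796.65 mg

Dose = 797 mg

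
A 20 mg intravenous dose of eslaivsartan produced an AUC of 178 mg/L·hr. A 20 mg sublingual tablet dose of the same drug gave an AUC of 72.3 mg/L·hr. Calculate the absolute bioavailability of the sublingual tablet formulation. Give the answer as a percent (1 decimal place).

F = (AUC_ev / D_ev) / (AUC_iv / D_iv)
  = (72.3/20) / (178/20)
  = 3.615 / 8.9 = 0.4062
  = 40.62%

F = 40.6%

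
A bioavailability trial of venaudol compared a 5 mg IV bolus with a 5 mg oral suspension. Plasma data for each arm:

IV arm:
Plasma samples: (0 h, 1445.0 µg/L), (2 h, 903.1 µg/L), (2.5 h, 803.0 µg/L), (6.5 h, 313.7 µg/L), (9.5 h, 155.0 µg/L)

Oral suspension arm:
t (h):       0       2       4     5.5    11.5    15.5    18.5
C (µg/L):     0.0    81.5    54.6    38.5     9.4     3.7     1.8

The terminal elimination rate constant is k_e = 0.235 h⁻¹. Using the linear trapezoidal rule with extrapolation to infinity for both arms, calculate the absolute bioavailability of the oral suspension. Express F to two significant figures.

Trapezoidal AUC_0→9.5 (IV):
  [0→2]: (1445.0+903.1)/2 × 2 = 2348.1
  [2→2.5]: (903.1+803.0)/2 × 0.5 = 426.525
  [2.5→6.5]: (803.0+313.7)/2 × 4 = 2233.4
  [6.5→9.5]: (313.7+155.0)/2 × 3 = 703.05
  Sum = 5711.075 µg/L·h
IV tail: 155.0/0.235 = 659.574; AUC_iv,0→∞ = 5711.075 + 659.574 = 6370.649 µg/L·h
Trapezoidal AUC_0→18.5 (oral suspension):
  [0→2]: (0.0+81.5)/2 × 2 = 81.5
  [2→4]: (81.5+54.6)/2 × 2 = 136.1
  [4→5.5]: (54.6+38.5)/2 × 1.5 = 69.825
  [5.5→11.5]: (38.5+9.4)/2 × 6 = 143.7
  [11.5→15.5]: (9.4+3.7)/2 × 4 = 26.2
  [15.5→18.5]: (3.7+1.8)/2 × 3 = 8.25
  Sum = 465.575 µg/L·h
oral suspension tail: 1.8/0.235 = 7.660; AUC_ev,0→∞ = 465.575 + 7.660 = 473.235 µg/L·h
F = (AUC_ev/D_ev)/(AUC_iv/D_iv) = (473.235/5)/(6370.649/5) = 94.647/1274.1298 = 0.0743

F = 0.074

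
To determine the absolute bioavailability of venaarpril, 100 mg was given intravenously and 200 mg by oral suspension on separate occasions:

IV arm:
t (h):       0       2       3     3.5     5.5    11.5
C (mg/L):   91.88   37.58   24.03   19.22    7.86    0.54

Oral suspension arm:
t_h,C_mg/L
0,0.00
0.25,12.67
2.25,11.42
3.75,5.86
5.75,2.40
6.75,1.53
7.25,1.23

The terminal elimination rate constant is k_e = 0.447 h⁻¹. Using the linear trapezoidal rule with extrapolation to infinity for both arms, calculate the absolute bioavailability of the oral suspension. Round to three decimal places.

Trapezoidal AUC_0→11.5 (IV):
  [0→2]: (91.88+37.58)/2 × 2 = 129.46
  [2→3]: (37.58+24.03)/2 × 1 = 30.805
  [3→3.5]: (24.03+19.22)/2 × 0.5 = 10.8125
  [3.5→5.5]: (19.22+7.86)/2 × 2 = 27.08
  [5.5→11.5]: (7.86+0.54)/2 × 6 = 25.2
  Sum = 223.3575 mg/L·h
IV tail: 0.54/0.447 = 1.208; AUC_iv,0→∞ = 223.3575 + 1.208 = 224.5655 mg/L·h
Trapezoidal AUC_0→7.25 (oral suspension):
  [0→0.25]: (0.00+12.67)/2 × 0.25 = 1.58375
  [0.25→2.25]: (12.67+11.42)/2 × 2 = 24.09
  [2.25→3.75]: (11.42+5.86)/2 × 1.5 = 12.96
  [3.75→5.75]: (5.86+2.40)/2 × 2 = 8.26
  [5.75→6.75]: (2.40+1.53)/2 × 1 = 1.965
  [6.75→7.25]: (1.53+1.23)/2 × 0.5 = 0.69
  Sum = 49.54875 mg/L·h
oral suspension tail: 1.23/0.447 = 2.752; AUC_ev,0→∞ = 49.54875 + 2.752 = 52.30075 mg/L·h
F = (AUC_ev/D_ev)/(AUC_iv/D_iv) = (52.30075/200)/(224.5655/100) = 0.26150375/2.245655 = 0.1164

F = 0.116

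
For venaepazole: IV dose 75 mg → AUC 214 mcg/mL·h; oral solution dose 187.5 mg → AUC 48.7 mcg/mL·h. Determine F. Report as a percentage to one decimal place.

F = 9.1%

F = (AUC_ev / D_ev) / (AUC_iv / D_iv)
  = (48.7/187.5) / (214/75)
  = 0.259733 / 2.85333 = 0.0910
  = 9.10%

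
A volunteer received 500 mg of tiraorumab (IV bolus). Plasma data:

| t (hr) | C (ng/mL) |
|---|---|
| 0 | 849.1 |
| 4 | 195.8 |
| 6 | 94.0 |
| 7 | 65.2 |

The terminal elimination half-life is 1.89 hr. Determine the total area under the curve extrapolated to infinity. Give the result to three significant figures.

AUC = 2640 ng/mL·hr

Trapezoidal AUC_0→7:
  [0→4]: (849.1+195.8)/2 × 4 = 2089.8
  [4→6]: (195.8+94.0)/2 × 2 = 289.8
  [6→7]: (94.0+65.2)/2 × 1 = 79.6
  Sum = 2459.2 ng/mL·hr
k_e = ln2 / t½ = 0.693147 / 1.89 = 0.3667 hr^-1
Extrapolated tail: C_last / k_e = 65.2 / 0.3667 = 177.802
AUC_0→∞ = 2459.2 + 177.802 = 2637.002 ng/mL·hr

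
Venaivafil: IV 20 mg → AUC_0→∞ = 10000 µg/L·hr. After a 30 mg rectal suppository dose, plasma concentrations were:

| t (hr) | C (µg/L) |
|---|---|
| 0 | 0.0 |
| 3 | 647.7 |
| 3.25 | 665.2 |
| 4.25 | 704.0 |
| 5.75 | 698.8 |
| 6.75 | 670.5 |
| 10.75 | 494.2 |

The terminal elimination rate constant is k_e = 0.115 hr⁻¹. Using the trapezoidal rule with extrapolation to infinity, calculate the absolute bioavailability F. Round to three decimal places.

Trapezoidal AUC_0→10.75 (rectal suppository):
  [0→3]: (0.0+647.7)/2 × 3 = 971.55
  [3→3.25]: (647.7+665.2)/2 × 0.25 = 164.1125
  [3.25→4.25]: (665.2+704.0)/2 × 1 = 684.6
  [4.25→5.75]: (704.0+698.8)/2 × 1.5 = 1052.1
  [5.75→6.75]: (698.8+670.5)/2 × 1 = 684.65
  [6.75→10.75]: (670.5+494.2)/2 × 4 = 2329.4
  Sum = 5886.4125 µg/L·hr
Tail: C_last/k_e = 494.2/0.115 = 4297.391
AUC_0→∞ (rectal suppository) = 5886.4125 + 4297.391 = 10183.8035 µg/L·hr
F = (AUC_ev/D_ev)/(AUC_iv/D_iv) = (10183.8035/30)/(10000/20) = 339.46/500 = 0.6789

F = 0.679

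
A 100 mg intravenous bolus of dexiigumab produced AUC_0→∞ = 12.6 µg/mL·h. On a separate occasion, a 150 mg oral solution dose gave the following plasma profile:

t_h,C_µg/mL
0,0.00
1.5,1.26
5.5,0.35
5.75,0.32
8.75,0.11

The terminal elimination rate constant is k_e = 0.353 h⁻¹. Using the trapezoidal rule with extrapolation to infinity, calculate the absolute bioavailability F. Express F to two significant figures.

F = 0.28

Trapezoidal AUC_0→8.75 (oral solution):
  [0→1.5]: (0.00+1.26)/2 × 1.5 = 0.945
  [1.5→5.5]: (1.26+0.35)/2 × 4 = 3.22
  [5.5→5.75]: (0.35+0.32)/2 × 0.25 = 0.08375
  [5.75→8.75]: (0.32+0.11)/2 × 3 = 0.645
  Sum = 4.89375 µg/mL·h
Tail: C_last/k_e = 0.11/0.353 = 0.312
AUC_0→∞ (oral solution) = 4.89375 + 0.312 = 5.20575 µg/mL·h
F = (AUC_ev/D_ev)/(AUC_iv/D_iv) = (5.20575/150)/(12.6/100) = 0.034705/0.126 = 0.2754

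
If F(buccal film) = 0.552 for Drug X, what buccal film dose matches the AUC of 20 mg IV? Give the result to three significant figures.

For equal systemic exposure: F × D_ev = D_iv
D_ev = D_iv / F = 20 / 0.552 = 36.2319 mg

D_buccal = 36.2 mg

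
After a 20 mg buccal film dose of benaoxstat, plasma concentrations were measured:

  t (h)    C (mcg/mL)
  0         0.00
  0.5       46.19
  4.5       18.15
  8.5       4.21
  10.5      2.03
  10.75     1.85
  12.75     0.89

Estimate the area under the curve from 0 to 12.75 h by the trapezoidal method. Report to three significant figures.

AUC = 194 mcg/mL·h

Trapezoidal AUC_0→12.75:
  [0→0.5]: (0.00+46.19)/2 × 0.5 = 11.5475
  [0.5→4.5]: (46.19+18.15)/2 × 4 = 128.68
  [4.5→8.5]: (18.15+4.21)/2 × 4 = 44.72
  [8.5→10.5]: (4.21+2.03)/2 × 2 = 6.24
  [10.5→10.75]: (2.03+1.85)/2 × 0.25 = 0.485
  [10.75→12.75]: (1.85+0.89)/2 × 2 = 2.74
  Sum = 194.4125 mcg/mL·h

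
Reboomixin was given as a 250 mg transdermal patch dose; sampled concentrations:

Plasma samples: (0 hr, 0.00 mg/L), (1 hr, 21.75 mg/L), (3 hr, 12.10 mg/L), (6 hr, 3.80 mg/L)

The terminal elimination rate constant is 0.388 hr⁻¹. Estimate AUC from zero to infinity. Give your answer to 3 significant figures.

Trapezoidal AUC_0→6:
  [0→1]: (0.00+21.75)/2 × 1 = 10.875
  [1→3]: (21.75+12.10)/2 × 2 = 33.85
  [3→6]: (12.10+3.80)/2 × 3 = 23.85
  Sum = 68.575 mg/L·hr
Extrapolated tail: C_last / k_e = 3.80 / 0.388 = 9.794
AUC_0→∞ = 68.575 + 9.794 = 78.369 mg/L·hr

AUC = 78.4 mg/L·hr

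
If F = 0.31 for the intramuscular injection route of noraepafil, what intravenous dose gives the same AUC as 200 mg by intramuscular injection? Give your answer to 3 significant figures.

Systemic exposure from an extravascular dose = F × D_ev, so the equivalent IV dose is F × D_ev.
D_iv = F × D_ev = 0.31 × 200 = 62 mg

D_iv = 62.0 mg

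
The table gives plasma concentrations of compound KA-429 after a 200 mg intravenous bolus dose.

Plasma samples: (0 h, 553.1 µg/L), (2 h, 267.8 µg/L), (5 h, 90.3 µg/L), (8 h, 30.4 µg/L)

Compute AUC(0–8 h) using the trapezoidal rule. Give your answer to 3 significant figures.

Trapezoidal AUC_0→8:
  [0→2]: (553.1+267.8)/2 × 2 = 820.9
  [2→5]: (267.8+90.3)/2 × 3 = 537.15
  [5→8]: (90.3+30.4)/2 × 3 = 181.05
  Sum = 1539.1 µg/L·h

AUC = 1540 µg/L·h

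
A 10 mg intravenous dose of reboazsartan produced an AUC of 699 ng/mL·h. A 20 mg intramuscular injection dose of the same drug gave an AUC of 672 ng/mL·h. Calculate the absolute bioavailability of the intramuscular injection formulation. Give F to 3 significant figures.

F = (AUC_ev / D_ev) / (AUC_iv / D_iv)
  = (672/20) / (699/10)
  = 33.6 / 69.9 = 0.4807

F = 0.481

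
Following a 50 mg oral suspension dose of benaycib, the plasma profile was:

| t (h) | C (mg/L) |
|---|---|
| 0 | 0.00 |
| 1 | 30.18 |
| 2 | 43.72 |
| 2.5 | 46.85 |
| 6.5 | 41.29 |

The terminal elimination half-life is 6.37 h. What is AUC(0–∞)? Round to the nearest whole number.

AUC = 630 mg/L·h

Trapezoidal AUC_0→6.5:
  [0→1]: (0.00+30.18)/2 × 1 = 15.09
  [1→2]: (30.18+43.72)/2 × 1 = 36.95
  [2→2.5]: (43.72+46.85)/2 × 0.5 = 22.6425
  [2.5→6.5]: (46.85+41.29)/2 × 4 = 176.28
  Sum = 250.9625 mg/L·h
k_e = ln2 / t½ = 0.693147 / 6.37 = 0.1088 h^-1
Extrapolated tail: C_last / k_e = 41.29 / 0.1088 = 379.504
AUC_0→∞ = 250.9625 + 379.504 = 630.4665 mg/L·h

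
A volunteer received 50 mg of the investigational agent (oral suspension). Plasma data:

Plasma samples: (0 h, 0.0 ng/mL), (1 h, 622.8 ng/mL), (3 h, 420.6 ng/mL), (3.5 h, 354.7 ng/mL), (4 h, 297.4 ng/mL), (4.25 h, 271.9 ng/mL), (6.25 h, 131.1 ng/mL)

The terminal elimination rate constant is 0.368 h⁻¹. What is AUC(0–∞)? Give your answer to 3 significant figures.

AUC = 2540 ng/mL·h

Trapezoidal AUC_0→6.25:
  [0→1]: (0.0+622.8)/2 × 1 = 311.4
  [1→3]: (622.8+420.6)/2 × 2 = 1043.4
  [3→3.5]: (420.6+354.7)/2 × 0.5 = 193.825
  [3.5→4]: (354.7+297.4)/2 × 0.5 = 163.025
  [4→4.25]: (297.4+271.9)/2 × 0.25 = 71.1625
  [4.25→6.25]: (271.9+131.1)/2 × 2 = 403.0
  Sum = 2185.8125 ng/mL·h
Extrapolated tail: C_last / k_e = 131.1 / 0.368 = 356.250
AUC_0→∞ = 2185.8125 + 356.250 = 2542.0625 ng/mL·h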